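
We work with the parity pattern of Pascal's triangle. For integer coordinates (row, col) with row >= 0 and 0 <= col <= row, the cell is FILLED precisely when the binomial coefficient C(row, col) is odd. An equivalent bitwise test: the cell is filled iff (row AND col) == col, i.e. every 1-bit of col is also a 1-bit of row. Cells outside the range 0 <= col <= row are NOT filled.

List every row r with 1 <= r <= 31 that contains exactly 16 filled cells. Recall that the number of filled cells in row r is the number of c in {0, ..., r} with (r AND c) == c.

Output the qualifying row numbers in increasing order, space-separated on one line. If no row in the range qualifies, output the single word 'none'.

Answer: 15 23 27 29 30

Derivation:
Row r has 2^popcount(r) filled cells, so we need popcount(r) = log2(16) = 4.
Scan r = 1..31 and keep those with exactly 4 one-bits:
r=1=1 popcount=1 -> skip
r=2=10 popcount=1 -> skip
r=3=11 popcount=2 -> skip
r=4=100 popcount=1 -> skip
r=5=101 popcount=2 -> skip
r=6=110 popcount=2 -> skip
r=7=111 popcount=3 -> skip
r=8=1000 popcount=1 -> skip
r=9=1001 popcount=2 -> skip
r=10=1010 popcount=2 -> skip
r=11=1011 popcount=3 -> skip
r=12=1100 popcount=2 -> skip
r=13=1101 popcount=3 -> skip
r=14=1110 popcount=3 -> skip
r=15=1111 popcount=4 -> KEEP
r=16=10000 popcount=1 -> skip
r=17=10001 popcount=2 -> skip
r=18=10010 popcount=2 -> skip
r=19=10011 popcount=3 -> skip
r=20=10100 popcount=2 -> skip
r=21=10101 popcount=3 -> skip
r=22=10110 popcount=3 -> skip
r=23=10111 popcount=4 -> KEEP
r=24=11000 popcount=2 -> skip
r=25=11001 popcount=3 -> skip
r=26=11010 popcount=3 -> skip
r=27=11011 popcount=4 -> KEEP
r=28=11100 popcount=3 -> skip
r=29=11101 popcount=4 -> KEEP
r=30=11110 popcount=4 -> KEEP
r=31=11111 popcount=5 -> skip
Kept rows: 15 23 27 29 30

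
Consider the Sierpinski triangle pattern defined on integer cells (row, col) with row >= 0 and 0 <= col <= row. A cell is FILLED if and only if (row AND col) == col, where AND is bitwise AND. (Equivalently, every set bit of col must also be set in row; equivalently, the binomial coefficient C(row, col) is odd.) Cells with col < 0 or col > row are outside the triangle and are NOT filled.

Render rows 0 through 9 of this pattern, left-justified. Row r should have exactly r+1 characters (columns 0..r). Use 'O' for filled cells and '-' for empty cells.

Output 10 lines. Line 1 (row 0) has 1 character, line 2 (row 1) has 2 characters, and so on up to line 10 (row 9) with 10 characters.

Answer: O
OO
O-O
OOOO
O---O
OO--OO
O-O-O-O
OOOOOOOO
O-------O
OO------OO

Derivation:
r0=0: O
r1=1: OO
r2=10: O-O
r3=11: OOOO
r4=100: O---O
r5=101: OO--OO
r6=110: O-O-O-O
r7=111: OOOOOOOO
r8=1000: O-------O
r9=1001: OO------OO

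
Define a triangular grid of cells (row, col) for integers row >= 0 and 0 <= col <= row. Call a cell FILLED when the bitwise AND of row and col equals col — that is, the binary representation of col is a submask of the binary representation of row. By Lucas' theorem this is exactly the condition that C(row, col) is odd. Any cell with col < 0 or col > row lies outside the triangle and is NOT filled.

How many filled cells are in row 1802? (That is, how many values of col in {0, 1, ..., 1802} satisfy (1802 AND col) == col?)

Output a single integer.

1802 in binary = 11100001010
popcount(1802) = number of 1-bits in 11100001010 = 5
A col c satisfies (1802 AND c) == c iff every set bit of c is also set in 1802; each of the 5 set bits of 1802 can independently be on or off in c.
count = 2^5 = 32

Answer: 32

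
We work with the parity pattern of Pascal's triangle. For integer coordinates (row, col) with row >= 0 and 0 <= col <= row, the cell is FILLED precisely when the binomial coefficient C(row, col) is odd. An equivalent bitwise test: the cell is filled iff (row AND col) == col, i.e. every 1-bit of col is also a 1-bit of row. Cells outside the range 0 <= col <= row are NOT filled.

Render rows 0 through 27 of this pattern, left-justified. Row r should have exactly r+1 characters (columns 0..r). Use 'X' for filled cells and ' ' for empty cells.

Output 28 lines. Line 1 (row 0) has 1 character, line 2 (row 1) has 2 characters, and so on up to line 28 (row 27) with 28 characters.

Answer: X
XX
X X
XXXX
X   X
XX  XX
X X X X
XXXXXXXX
X       X
XX      XX
X X     X X
XXXX    XXXX
X   X   X   X
XX  XX  XX  XX
X X X X X X X X
XXXXXXXXXXXXXXXX
X               X
XX              XX
X X             X X
XXXX            XXXX
X   X           X   X
XX  XX          XX  XX
X X X X         X X X X
XXXXXXXX        XXXXXXXX
X       X       X       X
XX      XX      XX      XX
X X     X X     X X     X X
XXXX    XXXX    XXXX    XXXX

Derivation:
r0=0: X
r1=1: XX
r2=10: X X
r3=11: XXXX
r4=100: X   X
r5=101: XX  XX
r6=110: X X X X
r7=111: XXXXXXXX
r8=1000: X       X
r9=1001: XX      XX
r10=1010: X X     X X
r11=1011: XXXX    XXXX
r12=1100: X   X   X   X
r13=1101: XX  XX  XX  XX
r14=1110: X X X X X X X X
r15=1111: XXXXXXXXXXXXXXXX
r16=10000: X               X
r17=10001: XX              XX
r18=10010: X X             X X
r19=10011: XXXX            XXXX
r20=10100: X   X           X   X
r21=10101: XX  XX          XX  XX
r22=10110: X X X X         X X X X
r23=10111: XXXXXXXX        XXXXXXXX
r24=11000: X       X       X       X
r25=11001: XX      XX      XX      XX
r26=11010: X X     X X     X X     X X
r27=11011: XXXX    XXXX    XXXX    XXXX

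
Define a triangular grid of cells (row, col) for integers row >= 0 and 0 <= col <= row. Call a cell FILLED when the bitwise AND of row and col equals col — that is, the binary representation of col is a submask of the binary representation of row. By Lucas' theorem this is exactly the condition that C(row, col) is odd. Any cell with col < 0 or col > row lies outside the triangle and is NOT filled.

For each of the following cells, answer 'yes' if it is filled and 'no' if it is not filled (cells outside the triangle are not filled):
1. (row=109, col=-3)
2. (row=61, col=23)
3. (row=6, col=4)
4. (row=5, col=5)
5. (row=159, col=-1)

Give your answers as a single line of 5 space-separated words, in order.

(109,-3): col outside [0, 109] -> not filled
(61,23): row=0b111101, col=0b10111, row AND col = 0b10101 = 21; 21 != 23 -> empty
(6,4): row=0b110, col=0b100, row AND col = 0b100 = 4; 4 == 4 -> filled
(5,5): row=0b101, col=0b101, row AND col = 0b101 = 5; 5 == 5 -> filled
(159,-1): col outside [0, 159] -> not filled

Answer: no no yes yes no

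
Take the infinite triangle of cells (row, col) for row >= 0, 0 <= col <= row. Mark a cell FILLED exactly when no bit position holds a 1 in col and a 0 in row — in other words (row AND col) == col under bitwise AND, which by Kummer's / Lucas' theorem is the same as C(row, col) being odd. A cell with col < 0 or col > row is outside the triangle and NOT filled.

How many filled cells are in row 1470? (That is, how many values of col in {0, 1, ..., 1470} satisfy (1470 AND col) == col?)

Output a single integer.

1470 in binary = 10110111110
popcount(1470) = number of 1-bits in 10110111110 = 8
A col c satisfies (1470 AND c) == c iff every set bit of c is also set in 1470; each of the 8 set bits of 1470 can independently be on or off in c.
count = 2^8 = 256

Answer: 256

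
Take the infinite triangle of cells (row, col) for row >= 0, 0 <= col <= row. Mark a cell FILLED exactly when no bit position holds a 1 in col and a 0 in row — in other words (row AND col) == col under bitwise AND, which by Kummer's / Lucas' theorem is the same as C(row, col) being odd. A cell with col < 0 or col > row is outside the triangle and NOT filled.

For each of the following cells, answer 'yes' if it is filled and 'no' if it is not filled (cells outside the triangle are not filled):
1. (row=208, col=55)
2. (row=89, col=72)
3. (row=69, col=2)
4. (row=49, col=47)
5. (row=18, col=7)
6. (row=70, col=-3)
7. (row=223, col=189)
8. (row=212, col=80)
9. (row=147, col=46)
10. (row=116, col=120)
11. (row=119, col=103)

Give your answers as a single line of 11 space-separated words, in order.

Answer: no yes no no no no no yes no no yes

Derivation:
(208,55): row=0b11010000, col=0b110111, row AND col = 0b10000 = 16; 16 != 55 -> empty
(89,72): row=0b1011001, col=0b1001000, row AND col = 0b1001000 = 72; 72 == 72 -> filled
(69,2): row=0b1000101, col=0b10, row AND col = 0b0 = 0; 0 != 2 -> empty
(49,47): row=0b110001, col=0b101111, row AND col = 0b100001 = 33; 33 != 47 -> empty
(18,7): row=0b10010, col=0b111, row AND col = 0b10 = 2; 2 != 7 -> empty
(70,-3): col outside [0, 70] -> not filled
(223,189): row=0b11011111, col=0b10111101, row AND col = 0b10011101 = 157; 157 != 189 -> empty
(212,80): row=0b11010100, col=0b1010000, row AND col = 0b1010000 = 80; 80 == 80 -> filled
(147,46): row=0b10010011, col=0b101110, row AND col = 0b10 = 2; 2 != 46 -> empty
(116,120): col outside [0, 116] -> not filled
(119,103): row=0b1110111, col=0b1100111, row AND col = 0b1100111 = 103; 103 == 103 -> filled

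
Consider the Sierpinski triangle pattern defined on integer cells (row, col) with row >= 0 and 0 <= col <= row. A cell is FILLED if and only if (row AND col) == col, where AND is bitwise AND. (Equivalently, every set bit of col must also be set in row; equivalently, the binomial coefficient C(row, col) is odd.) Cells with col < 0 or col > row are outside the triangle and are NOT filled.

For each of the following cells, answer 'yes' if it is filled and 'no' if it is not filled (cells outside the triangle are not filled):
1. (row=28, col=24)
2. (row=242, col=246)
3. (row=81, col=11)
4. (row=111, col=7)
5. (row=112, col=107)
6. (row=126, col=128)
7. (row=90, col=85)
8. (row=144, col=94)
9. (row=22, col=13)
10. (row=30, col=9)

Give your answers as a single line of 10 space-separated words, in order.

Answer: yes no no yes no no no no no no

Derivation:
(28,24): row=0b11100, col=0b11000, row AND col = 0b11000 = 24; 24 == 24 -> filled
(242,246): col outside [0, 242] -> not filled
(81,11): row=0b1010001, col=0b1011, row AND col = 0b1 = 1; 1 != 11 -> empty
(111,7): row=0b1101111, col=0b111, row AND col = 0b111 = 7; 7 == 7 -> filled
(112,107): row=0b1110000, col=0b1101011, row AND col = 0b1100000 = 96; 96 != 107 -> empty
(126,128): col outside [0, 126] -> not filled
(90,85): row=0b1011010, col=0b1010101, row AND col = 0b1010000 = 80; 80 != 85 -> empty
(144,94): row=0b10010000, col=0b1011110, row AND col = 0b10000 = 16; 16 != 94 -> empty
(22,13): row=0b10110, col=0b1101, row AND col = 0b100 = 4; 4 != 13 -> empty
(30,9): row=0b11110, col=0b1001, row AND col = 0b1000 = 8; 8 != 9 -> empty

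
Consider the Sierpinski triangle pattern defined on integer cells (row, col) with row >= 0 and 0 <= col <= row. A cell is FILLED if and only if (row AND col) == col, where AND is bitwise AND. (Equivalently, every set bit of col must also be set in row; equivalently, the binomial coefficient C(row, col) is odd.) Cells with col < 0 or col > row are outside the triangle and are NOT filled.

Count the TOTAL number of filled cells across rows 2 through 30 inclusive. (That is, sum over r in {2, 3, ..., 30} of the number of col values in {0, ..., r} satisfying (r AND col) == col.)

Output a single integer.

r2=10 pc1: +2 =2
r3=11 pc2: +4 =6
r4=100 pc1: +2 =8
r5=101 pc2: +4 =12
r6=110 pc2: +4 =16
r7=111 pc3: +8 =24
r8=1000 pc1: +2 =26
r9=1001 pc2: +4 =30
r10=1010 pc2: +4 =34
r11=1011 pc3: +8 =42
r12=1100 pc2: +4 =46
r13=1101 pc3: +8 =54
r14=1110 pc3: +8 =62
r15=1111 pc4: +16 =78
r16=10000 pc1: +2 =80
r17=10001 pc2: +4 =84
r18=10010 pc2: +4 =88
r19=10011 pc3: +8 =96
r20=10100 pc2: +4 =100
r21=10101 pc3: +8 =108
r22=10110 pc3: +8 =116
r23=10111 pc4: +16 =132
r24=11000 pc2: +4 =136
r25=11001 pc3: +8 =144
r26=11010 pc3: +8 =152
r27=11011 pc4: +16 =168
r28=11100 pc3: +8 =176
r29=11101 pc4: +16 =192
r30=11110 pc4: +16 =208

Answer: 208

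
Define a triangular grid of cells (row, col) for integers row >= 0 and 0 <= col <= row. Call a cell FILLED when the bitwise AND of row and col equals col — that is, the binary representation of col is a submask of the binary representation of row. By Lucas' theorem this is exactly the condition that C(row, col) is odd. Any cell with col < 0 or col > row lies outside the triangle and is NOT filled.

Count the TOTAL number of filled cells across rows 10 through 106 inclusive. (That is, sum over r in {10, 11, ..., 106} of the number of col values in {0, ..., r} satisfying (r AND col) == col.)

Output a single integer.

Answer: 1330

Derivation:
r10=1010 pc2: +4 =4
r11=1011 pc3: +8 =12
r12=1100 pc2: +4 =16
r13=1101 pc3: +8 =24
r14=1110 pc3: +8 =32
r15=1111 pc4: +16 =48
r16=10000 pc1: +2 =50
r17=10001 pc2: +4 =54
r18=10010 pc2: +4 =58
r19=10011 pc3: +8 =66
r20=10100 pc2: +4 =70
r21=10101 pc3: +8 =78
r22=10110 pc3: +8 =86
r23=10111 pc4: +16 =102
r24=11000 pc2: +4 =106
r25=11001 pc3: +8 =114
r26=11010 pc3: +8 =122
r27=11011 pc4: +16 =138
r28=11100 pc3: +8 =146
r29=11101 pc4: +16 =162
r30=11110 pc4: +16 =178
r31=11111 pc5: +32 =210
r32=100000 pc1: +2 =212
r33=100001 pc2: +4 =216
r34=100010 pc2: +4 =220
r35=100011 pc3: +8 =228
r36=100100 pc2: +4 =232
r37=100101 pc3: +8 =240
r38=100110 pc3: +8 =248
r39=100111 pc4: +16 =264
r40=101000 pc2: +4 =268
r41=101001 pc3: +8 =276
r42=101010 pc3: +8 =284
r43=101011 pc4: +16 =300
r44=101100 pc3: +8 =308
r45=101101 pc4: +16 =324
r46=101110 pc4: +16 =340
r47=101111 pc5: +32 =372
r48=110000 pc2: +4 =376
r49=110001 pc3: +8 =384
r50=110010 pc3: +8 =392
r51=110011 pc4: +16 =408
r52=110100 pc3: +8 =416
r53=110101 pc4: +16 =432
r54=110110 pc4: +16 =448
r55=110111 pc5: +32 =480
r56=111000 pc3: +8 =488
r57=111001 pc4: +16 =504
r58=111010 pc4: +16 =520
r59=111011 pc5: +32 =552
r60=111100 pc4: +16 =568
r61=111101 pc5: +32 =600
r62=111110 pc5: +32 =632
r63=111111 pc6: +64 =696
r64=1000000 pc1: +2 =698
r65=1000001 pc2: +4 =702
r66=1000010 pc2: +4 =706
r67=1000011 pc3: +8 =714
r68=1000100 pc2: +4 =718
r69=1000101 pc3: +8 =726
r70=1000110 pc3: +8 =734
r71=1000111 pc4: +16 =750
r72=1001000 pc2: +4 =754
r73=1001001 pc3: +8 =762
r74=1001010 pc3: +8 =770
r75=1001011 pc4: +16 =786
r76=1001100 pc3: +8 =794
r77=1001101 pc4: +16 =810
r78=1001110 pc4: +16 =826
r79=1001111 pc5: +32 =858
r80=1010000 pc2: +4 =862
r81=1010001 pc3: +8 =870
r82=1010010 pc3: +8 =878
r83=1010011 pc4: +16 =894
r84=1010100 pc3: +8 =902
r85=1010101 pc4: +16 =918
r86=1010110 pc4: +16 =934
r87=1010111 pc5: +32 =966
r88=1011000 pc3: +8 =974
r89=1011001 pc4: +16 =990
r90=1011010 pc4: +16 =1006
r91=1011011 pc5: +32 =1038
r92=1011100 pc4: +16 =1054
r93=1011101 pc5: +32 =1086
r94=1011110 pc5: +32 =1118
r95=1011111 pc6: +64 =1182
r96=1100000 pc2: +4 =1186
r97=1100001 pc3: +8 =1194
r98=1100010 pc3: +8 =1202
r99=1100011 pc4: +16 =1218
r100=1100100 pc3: +8 =1226
r101=1100101 pc4: +16 =1242
r102=1100110 pc4: +16 =1258
r103=1100111 pc5: +32 =1290
r104=1101000 pc3: +8 =1298
r105=1101001 pc4: +16 =1314
r106=1101010 pc4: +16 =1330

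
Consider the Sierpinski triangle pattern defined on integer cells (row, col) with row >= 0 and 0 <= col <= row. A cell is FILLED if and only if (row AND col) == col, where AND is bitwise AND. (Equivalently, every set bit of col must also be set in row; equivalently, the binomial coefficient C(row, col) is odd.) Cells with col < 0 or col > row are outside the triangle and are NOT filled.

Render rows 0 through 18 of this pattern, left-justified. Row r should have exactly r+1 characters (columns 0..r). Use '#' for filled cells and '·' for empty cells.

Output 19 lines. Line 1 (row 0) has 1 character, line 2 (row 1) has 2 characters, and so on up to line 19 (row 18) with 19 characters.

r0=0: #
r1=1: ##
r2=10: #·#
r3=11: ####
r4=100: #···#
r5=101: ##··##
r6=110: #·#·#·#
r7=111: ########
r8=1000: #·······#
r9=1001: ##······##
r10=1010: #·#·····#·#
r11=1011: ####····####
r12=1100: #···#···#···#
r13=1101: ##··##··##··##
r14=1110: #·#·#·#·#·#·#·#
r15=1111: ################
r16=10000: #···············#
r17=10001: ##··············##
r18=10010: #·#·············#·#

Answer: #
##
#·#
####
#···#
##··##
#·#·#·#
########
#·······#
##······##
#·#·····#·#
####····####
#···#···#···#
##··##··##··##
#·#·#·#·#·#·#·#
################
#···············#
##··············##
#·#·············#·#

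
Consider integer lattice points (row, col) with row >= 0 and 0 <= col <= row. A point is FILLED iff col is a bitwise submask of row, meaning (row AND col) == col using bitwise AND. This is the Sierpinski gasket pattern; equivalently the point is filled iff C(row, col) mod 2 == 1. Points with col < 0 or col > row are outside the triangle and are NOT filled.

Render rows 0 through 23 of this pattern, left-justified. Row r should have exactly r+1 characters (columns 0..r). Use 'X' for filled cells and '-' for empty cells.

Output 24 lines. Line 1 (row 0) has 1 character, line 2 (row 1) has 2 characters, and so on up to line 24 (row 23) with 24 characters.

Answer: X
XX
X-X
XXXX
X---X
XX--XX
X-X-X-X
XXXXXXXX
X-------X
XX------XX
X-X-----X-X
XXXX----XXXX
X---X---X---X
XX--XX--XX--XX
X-X-X-X-X-X-X-X
XXXXXXXXXXXXXXXX
X---------------X
XX--------------XX
X-X-------------X-X
XXXX------------XXXX
X---X-----------X---X
XX--XX----------XX--XX
X-X-X-X---------X-X-X-X
XXXXXXXX--------XXXXXXXX

Derivation:
r0=0: X
r1=1: XX
r2=10: X-X
r3=11: XXXX
r4=100: X---X
r5=101: XX--XX
r6=110: X-X-X-X
r7=111: XXXXXXXX
r8=1000: X-------X
r9=1001: XX------XX
r10=1010: X-X-----X-X
r11=1011: XXXX----XXXX
r12=1100: X---X---X---X
r13=1101: XX--XX--XX--XX
r14=1110: X-X-X-X-X-X-X-X
r15=1111: XXXXXXXXXXXXXXXX
r16=10000: X---------------X
r17=10001: XX--------------XX
r18=10010: X-X-------------X-X
r19=10011: XXXX------------XXXX
r20=10100: X---X-----------X---X
r21=10101: XX--XX----------XX--XX
r22=10110: X-X-X-X---------X-X-X-X
r23=10111: XXXXXXXX--------XXXXXXXX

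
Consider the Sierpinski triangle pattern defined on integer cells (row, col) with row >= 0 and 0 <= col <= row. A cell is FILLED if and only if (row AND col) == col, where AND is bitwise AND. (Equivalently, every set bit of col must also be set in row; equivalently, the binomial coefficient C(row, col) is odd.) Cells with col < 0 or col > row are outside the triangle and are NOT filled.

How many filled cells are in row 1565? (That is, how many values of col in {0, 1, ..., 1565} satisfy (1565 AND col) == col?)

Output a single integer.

1565 in binary = 11000011101
popcount(1565) = number of 1-bits in 11000011101 = 6
A col c satisfies (1565 AND c) == c iff every set bit of c is also set in 1565; each of the 6 set bits of 1565 can independently be on or off in c.
count = 2^6 = 64

Answer: 64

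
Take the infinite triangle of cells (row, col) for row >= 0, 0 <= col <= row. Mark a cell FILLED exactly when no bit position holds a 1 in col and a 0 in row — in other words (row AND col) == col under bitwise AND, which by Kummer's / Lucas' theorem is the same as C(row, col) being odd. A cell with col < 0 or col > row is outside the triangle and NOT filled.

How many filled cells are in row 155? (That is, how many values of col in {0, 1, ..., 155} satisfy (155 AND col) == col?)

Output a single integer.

Answer: 32

Derivation:
155 in binary = 10011011
popcount(155) = number of 1-bits in 10011011 = 5
A col c satisfies (155 AND c) == c iff every set bit of c is also set in 155; each of the 5 set bits of 155 can independently be on or off in c.
count = 2^5 = 32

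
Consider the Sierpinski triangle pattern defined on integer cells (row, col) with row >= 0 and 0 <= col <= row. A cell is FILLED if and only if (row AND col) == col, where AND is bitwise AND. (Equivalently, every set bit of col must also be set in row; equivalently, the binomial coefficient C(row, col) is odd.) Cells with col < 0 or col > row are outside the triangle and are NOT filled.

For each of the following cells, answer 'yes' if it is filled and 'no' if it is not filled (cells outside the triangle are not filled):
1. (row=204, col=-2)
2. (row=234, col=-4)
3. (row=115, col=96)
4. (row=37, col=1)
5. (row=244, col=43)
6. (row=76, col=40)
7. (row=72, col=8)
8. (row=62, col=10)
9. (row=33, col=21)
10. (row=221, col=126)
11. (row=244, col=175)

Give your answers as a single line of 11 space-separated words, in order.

(204,-2): col outside [0, 204] -> not filled
(234,-4): col outside [0, 234] -> not filled
(115,96): row=0b1110011, col=0b1100000, row AND col = 0b1100000 = 96; 96 == 96 -> filled
(37,1): row=0b100101, col=0b1, row AND col = 0b1 = 1; 1 == 1 -> filled
(244,43): row=0b11110100, col=0b101011, row AND col = 0b100000 = 32; 32 != 43 -> empty
(76,40): row=0b1001100, col=0b101000, row AND col = 0b1000 = 8; 8 != 40 -> empty
(72,8): row=0b1001000, col=0b1000, row AND col = 0b1000 = 8; 8 == 8 -> filled
(62,10): row=0b111110, col=0b1010, row AND col = 0b1010 = 10; 10 == 10 -> filled
(33,21): row=0b100001, col=0b10101, row AND col = 0b1 = 1; 1 != 21 -> empty
(221,126): row=0b11011101, col=0b1111110, row AND col = 0b1011100 = 92; 92 != 126 -> empty
(244,175): row=0b11110100, col=0b10101111, row AND col = 0b10100100 = 164; 164 != 175 -> empty

Answer: no no yes yes no no yes yes no no no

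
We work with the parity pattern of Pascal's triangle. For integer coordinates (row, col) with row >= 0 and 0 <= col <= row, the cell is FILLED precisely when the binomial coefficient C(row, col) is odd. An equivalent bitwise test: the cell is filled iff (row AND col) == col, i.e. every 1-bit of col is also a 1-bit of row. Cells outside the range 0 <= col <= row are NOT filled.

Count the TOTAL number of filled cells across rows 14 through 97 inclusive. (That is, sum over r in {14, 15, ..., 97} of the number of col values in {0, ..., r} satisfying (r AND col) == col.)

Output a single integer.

Answer: 1170

Derivation:
r14=1110 pc3: +8 =8
r15=1111 pc4: +16 =24
r16=10000 pc1: +2 =26
r17=10001 pc2: +4 =30
r18=10010 pc2: +4 =34
r19=10011 pc3: +8 =42
r20=10100 pc2: +4 =46
r21=10101 pc3: +8 =54
r22=10110 pc3: +8 =62
r23=10111 pc4: +16 =78
r24=11000 pc2: +4 =82
r25=11001 pc3: +8 =90
r26=11010 pc3: +8 =98
r27=11011 pc4: +16 =114
r28=11100 pc3: +8 =122
r29=11101 pc4: +16 =138
r30=11110 pc4: +16 =154
r31=11111 pc5: +32 =186
r32=100000 pc1: +2 =188
r33=100001 pc2: +4 =192
r34=100010 pc2: +4 =196
r35=100011 pc3: +8 =204
r36=100100 pc2: +4 =208
r37=100101 pc3: +8 =216
r38=100110 pc3: +8 =224
r39=100111 pc4: +16 =240
r40=101000 pc2: +4 =244
r41=101001 pc3: +8 =252
r42=101010 pc3: +8 =260
r43=101011 pc4: +16 =276
r44=101100 pc3: +8 =284
r45=101101 pc4: +16 =300
r46=101110 pc4: +16 =316
r47=101111 pc5: +32 =348
r48=110000 pc2: +4 =352
r49=110001 pc3: +8 =360
r50=110010 pc3: +8 =368
r51=110011 pc4: +16 =384
r52=110100 pc3: +8 =392
r53=110101 pc4: +16 =408
r54=110110 pc4: +16 =424
r55=110111 pc5: +32 =456
r56=111000 pc3: +8 =464
r57=111001 pc4: +16 =480
r58=111010 pc4: +16 =496
r59=111011 pc5: +32 =528
r60=111100 pc4: +16 =544
r61=111101 pc5: +32 =576
r62=111110 pc5: +32 =608
r63=111111 pc6: +64 =672
r64=1000000 pc1: +2 =674
r65=1000001 pc2: +4 =678
r66=1000010 pc2: +4 =682
r67=1000011 pc3: +8 =690
r68=1000100 pc2: +4 =694
r69=1000101 pc3: +8 =702
r70=1000110 pc3: +8 =710
r71=1000111 pc4: +16 =726
r72=1001000 pc2: +4 =730
r73=1001001 pc3: +8 =738
r74=1001010 pc3: +8 =746
r75=1001011 pc4: +16 =762
r76=1001100 pc3: +8 =770
r77=1001101 pc4: +16 =786
r78=1001110 pc4: +16 =802
r79=1001111 pc5: +32 =834
r80=1010000 pc2: +4 =838
r81=1010001 pc3: +8 =846
r82=1010010 pc3: +8 =854
r83=1010011 pc4: +16 =870
r84=1010100 pc3: +8 =878
r85=1010101 pc4: +16 =894
r86=1010110 pc4: +16 =910
r87=1010111 pc5: +32 =942
r88=1011000 pc3: +8 =950
r89=1011001 pc4: +16 =966
r90=1011010 pc4: +16 =982
r91=1011011 pc5: +32 =1014
r92=1011100 pc4: +16 =1030
r93=1011101 pc5: +32 =1062
r94=1011110 pc5: +32 =1094
r95=1011111 pc6: +64 =1158
r96=1100000 pc2: +4 =1162
r97=1100001 pc3: +8 =1170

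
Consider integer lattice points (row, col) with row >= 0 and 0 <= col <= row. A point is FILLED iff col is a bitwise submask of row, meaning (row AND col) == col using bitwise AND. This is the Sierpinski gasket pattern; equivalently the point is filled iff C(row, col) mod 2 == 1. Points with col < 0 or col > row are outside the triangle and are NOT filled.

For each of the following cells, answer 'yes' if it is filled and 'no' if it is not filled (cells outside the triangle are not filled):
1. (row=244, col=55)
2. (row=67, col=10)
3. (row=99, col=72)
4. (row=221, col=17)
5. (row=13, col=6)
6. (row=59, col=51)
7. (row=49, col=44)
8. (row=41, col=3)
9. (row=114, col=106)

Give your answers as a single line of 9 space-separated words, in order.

(244,55): row=0b11110100, col=0b110111, row AND col = 0b110100 = 52; 52 != 55 -> empty
(67,10): row=0b1000011, col=0b1010, row AND col = 0b10 = 2; 2 != 10 -> empty
(99,72): row=0b1100011, col=0b1001000, row AND col = 0b1000000 = 64; 64 != 72 -> empty
(221,17): row=0b11011101, col=0b10001, row AND col = 0b10001 = 17; 17 == 17 -> filled
(13,6): row=0b1101, col=0b110, row AND col = 0b100 = 4; 4 != 6 -> empty
(59,51): row=0b111011, col=0b110011, row AND col = 0b110011 = 51; 51 == 51 -> filled
(49,44): row=0b110001, col=0b101100, row AND col = 0b100000 = 32; 32 != 44 -> empty
(41,3): row=0b101001, col=0b11, row AND col = 0b1 = 1; 1 != 3 -> empty
(114,106): row=0b1110010, col=0b1101010, row AND col = 0b1100010 = 98; 98 != 106 -> empty

Answer: no no no yes no yes no no no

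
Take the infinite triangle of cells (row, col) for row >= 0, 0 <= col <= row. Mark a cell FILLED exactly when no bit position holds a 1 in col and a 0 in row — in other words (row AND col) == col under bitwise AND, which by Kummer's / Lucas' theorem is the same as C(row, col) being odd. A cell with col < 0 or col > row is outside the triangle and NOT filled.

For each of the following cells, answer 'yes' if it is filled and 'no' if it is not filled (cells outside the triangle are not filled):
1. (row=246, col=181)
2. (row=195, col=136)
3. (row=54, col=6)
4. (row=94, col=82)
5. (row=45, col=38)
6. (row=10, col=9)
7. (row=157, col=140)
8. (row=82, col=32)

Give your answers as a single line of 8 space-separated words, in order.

(246,181): row=0b11110110, col=0b10110101, row AND col = 0b10110100 = 180; 180 != 181 -> empty
(195,136): row=0b11000011, col=0b10001000, row AND col = 0b10000000 = 128; 128 != 136 -> empty
(54,6): row=0b110110, col=0b110, row AND col = 0b110 = 6; 6 == 6 -> filled
(94,82): row=0b1011110, col=0b1010010, row AND col = 0b1010010 = 82; 82 == 82 -> filled
(45,38): row=0b101101, col=0b100110, row AND col = 0b100100 = 36; 36 != 38 -> empty
(10,9): row=0b1010, col=0b1001, row AND col = 0b1000 = 8; 8 != 9 -> empty
(157,140): row=0b10011101, col=0b10001100, row AND col = 0b10001100 = 140; 140 == 140 -> filled
(82,32): row=0b1010010, col=0b100000, row AND col = 0b0 = 0; 0 != 32 -> empty

Answer: no no yes yes no no yes no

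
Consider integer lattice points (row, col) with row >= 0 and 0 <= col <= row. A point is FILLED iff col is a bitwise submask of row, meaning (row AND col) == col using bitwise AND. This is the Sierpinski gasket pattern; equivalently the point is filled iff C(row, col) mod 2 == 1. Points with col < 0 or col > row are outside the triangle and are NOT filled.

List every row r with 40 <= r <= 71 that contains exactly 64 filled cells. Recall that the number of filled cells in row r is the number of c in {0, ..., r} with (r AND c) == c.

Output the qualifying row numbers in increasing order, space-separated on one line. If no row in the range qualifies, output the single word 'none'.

Row r has 2^popcount(r) filled cells, so we need popcount(r) = log2(64) = 6.
Scan r = 40..71 and keep those with exactly 6 one-bits:
r=40=101000 popcount=2 -> skip
r=41=101001 popcount=3 -> skip
r=42=101010 popcount=3 -> skip
r=43=101011 popcount=4 -> skip
r=44=101100 popcount=3 -> skip
r=45=101101 popcount=4 -> skip
r=46=101110 popcount=4 -> skip
r=47=101111 popcount=5 -> skip
r=48=110000 popcount=2 -> skip
r=49=110001 popcount=3 -> skip
r=50=110010 popcount=3 -> skip
r=51=110011 popcount=4 -> skip
r=52=110100 popcount=3 -> skip
r=53=110101 popcount=4 -> skip
r=54=110110 popcount=4 -> skip
r=55=110111 popcount=5 -> skip
r=56=111000 popcount=3 -> skip
r=57=111001 popcount=4 -> skip
r=58=111010 popcount=4 -> skip
r=59=111011 popcount=5 -> skip
r=60=111100 popcount=4 -> skip
r=61=111101 popcount=5 -> skip
r=62=111110 popcount=5 -> skip
r=63=111111 popcount=6 -> KEEP
r=64=1000000 popcount=1 -> skip
r=65=1000001 popcount=2 -> skip
r=66=1000010 popcount=2 -> skip
r=67=1000011 popcount=3 -> skip
r=68=1000100 popcount=2 -> skip
r=69=1000101 popcount=3 -> skip
r=70=1000110 popcount=3 -> skip
r=71=1000111 popcount=4 -> skip
Kept rows: 63

Answer: 63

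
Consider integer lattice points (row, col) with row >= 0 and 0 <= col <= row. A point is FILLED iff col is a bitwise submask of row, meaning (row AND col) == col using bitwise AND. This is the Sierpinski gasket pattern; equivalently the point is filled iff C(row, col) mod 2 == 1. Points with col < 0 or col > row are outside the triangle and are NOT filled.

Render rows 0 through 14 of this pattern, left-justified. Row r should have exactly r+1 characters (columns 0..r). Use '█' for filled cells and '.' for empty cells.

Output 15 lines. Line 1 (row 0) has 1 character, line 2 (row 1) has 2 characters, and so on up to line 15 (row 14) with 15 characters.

r0=0: █
r1=1: ██
r2=10: █.█
r3=11: ████
r4=100: █...█
r5=101: ██..██
r6=110: █.█.█.█
r7=111: ████████
r8=1000: █.......█
r9=1001: ██......██
r10=1010: █.█.....█.█
r11=1011: ████....████
r12=1100: █...█...█...█
r13=1101: ██..██..██..██
r14=1110: █.█.█.█.█.█.█.█

Answer: █
██
█.█
████
█...█
██..██
█.█.█.█
████████
█.......█
██......██
█.█.....█.█
████....████
█...█...█...█
██..██..██..██
█.█.█.█.█.█.█.█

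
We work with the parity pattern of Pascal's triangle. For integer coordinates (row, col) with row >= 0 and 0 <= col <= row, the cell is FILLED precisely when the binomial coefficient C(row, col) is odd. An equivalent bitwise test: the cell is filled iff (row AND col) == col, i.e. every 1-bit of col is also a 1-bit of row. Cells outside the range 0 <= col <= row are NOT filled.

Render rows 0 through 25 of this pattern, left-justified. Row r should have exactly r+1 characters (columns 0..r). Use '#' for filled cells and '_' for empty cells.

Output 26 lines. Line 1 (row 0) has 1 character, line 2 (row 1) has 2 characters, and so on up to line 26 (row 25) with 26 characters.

Answer: #
##
#_#
####
#___#
##__##
#_#_#_#
########
#_______#
##______##
#_#_____#_#
####____####
#___#___#___#
##__##__##__##
#_#_#_#_#_#_#_#
################
#_______________#
##______________##
#_#_____________#_#
####____________####
#___#___________#___#
##__##__________##__##
#_#_#_#_________#_#_#_#
########________########
#_______#_______#_______#
##______##______##______##

Derivation:
r0=0: #
r1=1: ##
r2=10: #_#
r3=11: ####
r4=100: #___#
r5=101: ##__##
r6=110: #_#_#_#
r7=111: ########
r8=1000: #_______#
r9=1001: ##______##
r10=1010: #_#_____#_#
r11=1011: ####____####
r12=1100: #___#___#___#
r13=1101: ##__##__##__##
r14=1110: #_#_#_#_#_#_#_#
r15=1111: ################
r16=10000: #_______________#
r17=10001: ##______________##
r18=10010: #_#_____________#_#
r19=10011: ####____________####
r20=10100: #___#___________#___#
r21=10101: ##__##__________##__##
r22=10110: #_#_#_#_________#_#_#_#
r23=10111: ########________########
r24=11000: #_______#_______#_______#
r25=11001: ##______##______##______##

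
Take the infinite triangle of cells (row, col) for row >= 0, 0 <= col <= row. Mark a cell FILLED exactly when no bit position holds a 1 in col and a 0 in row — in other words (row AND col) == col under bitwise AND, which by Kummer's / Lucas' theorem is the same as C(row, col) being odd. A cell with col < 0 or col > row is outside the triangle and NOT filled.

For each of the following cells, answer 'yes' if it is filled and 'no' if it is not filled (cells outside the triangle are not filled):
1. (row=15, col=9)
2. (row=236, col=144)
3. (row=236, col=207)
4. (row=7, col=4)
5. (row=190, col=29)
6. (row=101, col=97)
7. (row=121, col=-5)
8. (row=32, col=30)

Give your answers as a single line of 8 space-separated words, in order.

Answer: yes no no yes no yes no no

Derivation:
(15,9): row=0b1111, col=0b1001, row AND col = 0b1001 = 9; 9 == 9 -> filled
(236,144): row=0b11101100, col=0b10010000, row AND col = 0b10000000 = 128; 128 != 144 -> empty
(236,207): row=0b11101100, col=0b11001111, row AND col = 0b11001100 = 204; 204 != 207 -> empty
(7,4): row=0b111, col=0b100, row AND col = 0b100 = 4; 4 == 4 -> filled
(190,29): row=0b10111110, col=0b11101, row AND col = 0b11100 = 28; 28 != 29 -> empty
(101,97): row=0b1100101, col=0b1100001, row AND col = 0b1100001 = 97; 97 == 97 -> filled
(121,-5): col outside [0, 121] -> not filled
(32,30): row=0b100000, col=0b11110, row AND col = 0b0 = 0; 0 != 30 -> empty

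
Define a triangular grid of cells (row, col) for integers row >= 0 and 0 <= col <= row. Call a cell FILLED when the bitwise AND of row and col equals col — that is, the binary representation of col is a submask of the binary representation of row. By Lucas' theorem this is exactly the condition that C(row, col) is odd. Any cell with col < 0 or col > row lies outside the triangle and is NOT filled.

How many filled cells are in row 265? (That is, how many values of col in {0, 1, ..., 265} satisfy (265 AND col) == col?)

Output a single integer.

Answer: 8

Derivation:
265 in binary = 100001001
popcount(265) = number of 1-bits in 100001001 = 3
A col c satisfies (265 AND c) == c iff every set bit of c is also set in 265; each of the 3 set bits of 265 can independently be on or off in c.
count = 2^3 = 8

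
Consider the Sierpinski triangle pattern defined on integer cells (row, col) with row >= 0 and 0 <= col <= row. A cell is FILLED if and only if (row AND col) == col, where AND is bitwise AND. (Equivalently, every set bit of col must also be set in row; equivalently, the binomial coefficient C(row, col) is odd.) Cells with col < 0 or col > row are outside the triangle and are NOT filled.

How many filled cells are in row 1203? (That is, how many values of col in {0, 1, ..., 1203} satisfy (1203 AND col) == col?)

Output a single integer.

Answer: 64

Derivation:
1203 in binary = 10010110011
popcount(1203) = number of 1-bits in 10010110011 = 6
A col c satisfies (1203 AND c) == c iff every set bit of c is also set in 1203; each of the 6 set bits of 1203 can independently be on or off in c.
count = 2^6 = 64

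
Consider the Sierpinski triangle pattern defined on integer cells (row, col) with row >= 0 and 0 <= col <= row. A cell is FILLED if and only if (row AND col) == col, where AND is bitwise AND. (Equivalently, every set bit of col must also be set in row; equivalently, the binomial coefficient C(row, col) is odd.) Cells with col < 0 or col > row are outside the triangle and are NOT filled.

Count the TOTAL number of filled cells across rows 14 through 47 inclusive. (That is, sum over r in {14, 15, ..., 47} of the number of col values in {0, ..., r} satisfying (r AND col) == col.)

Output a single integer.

r14=1110 pc3: +8 =8
r15=1111 pc4: +16 =24
r16=10000 pc1: +2 =26
r17=10001 pc2: +4 =30
r18=10010 pc2: +4 =34
r19=10011 pc3: +8 =42
r20=10100 pc2: +4 =46
r21=10101 pc3: +8 =54
r22=10110 pc3: +8 =62
r23=10111 pc4: +16 =78
r24=11000 pc2: +4 =82
r25=11001 pc3: +8 =90
r26=11010 pc3: +8 =98
r27=11011 pc4: +16 =114
r28=11100 pc3: +8 =122
r29=11101 pc4: +16 =138
r30=11110 pc4: +16 =154
r31=11111 pc5: +32 =186
r32=100000 pc1: +2 =188
r33=100001 pc2: +4 =192
r34=100010 pc2: +4 =196
r35=100011 pc3: +8 =204
r36=100100 pc2: +4 =208
r37=100101 pc3: +8 =216
r38=100110 pc3: +8 =224
r39=100111 pc4: +16 =240
r40=101000 pc2: +4 =244
r41=101001 pc3: +8 =252
r42=101010 pc3: +8 =260
r43=101011 pc4: +16 =276
r44=101100 pc3: +8 =284
r45=101101 pc4: +16 =300
r46=101110 pc4: +16 =316
r47=101111 pc5: +32 =348

Answer: 348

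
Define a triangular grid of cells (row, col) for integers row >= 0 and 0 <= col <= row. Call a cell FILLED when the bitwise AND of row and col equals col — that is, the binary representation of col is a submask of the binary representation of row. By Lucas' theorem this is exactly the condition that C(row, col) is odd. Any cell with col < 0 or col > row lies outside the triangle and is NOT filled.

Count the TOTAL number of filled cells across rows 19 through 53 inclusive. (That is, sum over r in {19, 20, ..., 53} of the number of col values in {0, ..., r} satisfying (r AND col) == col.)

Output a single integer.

r19=10011 pc3: +8 =8
r20=10100 pc2: +4 =12
r21=10101 pc3: +8 =20
r22=10110 pc3: +8 =28
r23=10111 pc4: +16 =44
r24=11000 pc2: +4 =48
r25=11001 pc3: +8 =56
r26=11010 pc3: +8 =64
r27=11011 pc4: +16 =80
r28=11100 pc3: +8 =88
r29=11101 pc4: +16 =104
r30=11110 pc4: +16 =120
r31=11111 pc5: +32 =152
r32=100000 pc1: +2 =154
r33=100001 pc2: +4 =158
r34=100010 pc2: +4 =162
r35=100011 pc3: +8 =170
r36=100100 pc2: +4 =174
r37=100101 pc3: +8 =182
r38=100110 pc3: +8 =190
r39=100111 pc4: +16 =206
r40=101000 pc2: +4 =210
r41=101001 pc3: +8 =218
r42=101010 pc3: +8 =226
r43=101011 pc4: +16 =242
r44=101100 pc3: +8 =250
r45=101101 pc4: +16 =266
r46=101110 pc4: +16 =282
r47=101111 pc5: +32 =314
r48=110000 pc2: +4 =318
r49=110001 pc3: +8 =326
r50=110010 pc3: +8 =334
r51=110011 pc4: +16 =350
r52=110100 pc3: +8 =358
r53=110101 pc4: +16 =374

Answer: 374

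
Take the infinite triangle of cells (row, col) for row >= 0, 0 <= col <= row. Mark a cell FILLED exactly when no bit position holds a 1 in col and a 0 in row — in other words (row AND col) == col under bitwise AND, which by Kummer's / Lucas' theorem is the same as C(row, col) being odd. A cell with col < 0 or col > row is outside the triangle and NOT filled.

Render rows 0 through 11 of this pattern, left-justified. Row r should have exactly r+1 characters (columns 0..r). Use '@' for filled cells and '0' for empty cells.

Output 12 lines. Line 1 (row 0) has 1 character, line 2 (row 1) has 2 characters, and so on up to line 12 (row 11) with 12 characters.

Answer: @
@@
@0@
@@@@
@000@
@@00@@
@0@0@0@
@@@@@@@@
@0000000@
@@000000@@
@0@00000@0@
@@@@0000@@@@

Derivation:
r0=0: @
r1=1: @@
r2=10: @0@
r3=11: @@@@
r4=100: @000@
r5=101: @@00@@
r6=110: @0@0@0@
r7=111: @@@@@@@@
r8=1000: @0000000@
r9=1001: @@000000@@
r10=1010: @0@00000@0@
r11=1011: @@@@0000@@@@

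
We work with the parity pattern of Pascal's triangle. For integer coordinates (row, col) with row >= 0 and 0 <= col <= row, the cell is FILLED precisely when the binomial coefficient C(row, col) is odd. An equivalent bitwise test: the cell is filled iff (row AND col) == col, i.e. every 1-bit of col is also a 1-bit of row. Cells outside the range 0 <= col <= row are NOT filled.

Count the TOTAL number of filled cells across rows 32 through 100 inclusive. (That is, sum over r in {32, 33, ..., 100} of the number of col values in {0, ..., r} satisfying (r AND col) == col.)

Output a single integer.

r32=100000 pc1: +2 =2
r33=100001 pc2: +4 =6
r34=100010 pc2: +4 =10
r35=100011 pc3: +8 =18
r36=100100 pc2: +4 =22
r37=100101 pc3: +8 =30
r38=100110 pc3: +8 =38
r39=100111 pc4: +16 =54
r40=101000 pc2: +4 =58
r41=101001 pc3: +8 =66
r42=101010 pc3: +8 =74
r43=101011 pc4: +16 =90
r44=101100 pc3: +8 =98
r45=101101 pc4: +16 =114
r46=101110 pc4: +16 =130
r47=101111 pc5: +32 =162
r48=110000 pc2: +4 =166
r49=110001 pc3: +8 =174
r50=110010 pc3: +8 =182
r51=110011 pc4: +16 =198
r52=110100 pc3: +8 =206
r53=110101 pc4: +16 =222
r54=110110 pc4: +16 =238
r55=110111 pc5: +32 =270
r56=111000 pc3: +8 =278
r57=111001 pc4: +16 =294
r58=111010 pc4: +16 =310
r59=111011 pc5: +32 =342
r60=111100 pc4: +16 =358
r61=111101 pc5: +32 =390
r62=111110 pc5: +32 =422
r63=111111 pc6: +64 =486
r64=1000000 pc1: +2 =488
r65=1000001 pc2: +4 =492
r66=1000010 pc2: +4 =496
r67=1000011 pc3: +8 =504
r68=1000100 pc2: +4 =508
r69=1000101 pc3: +8 =516
r70=1000110 pc3: +8 =524
r71=1000111 pc4: +16 =540
r72=1001000 pc2: +4 =544
r73=1001001 pc3: +8 =552
r74=1001010 pc3: +8 =560
r75=1001011 pc4: +16 =576
r76=1001100 pc3: +8 =584
r77=1001101 pc4: +16 =600
r78=1001110 pc4: +16 =616
r79=1001111 pc5: +32 =648
r80=1010000 pc2: +4 =652
r81=1010001 pc3: +8 =660
r82=1010010 pc3: +8 =668
r83=1010011 pc4: +16 =684
r84=1010100 pc3: +8 =692
r85=1010101 pc4: +16 =708
r86=1010110 pc4: +16 =724
r87=1010111 pc5: +32 =756
r88=1011000 pc3: +8 =764
r89=1011001 pc4: +16 =780
r90=1011010 pc4: +16 =796
r91=1011011 pc5: +32 =828
r92=1011100 pc4: +16 =844
r93=1011101 pc5: +32 =876
r94=1011110 pc5: +32 =908
r95=1011111 pc6: +64 =972
r96=1100000 pc2: +4 =976
r97=1100001 pc3: +8 =984
r98=1100010 pc3: +8 =992
r99=1100011 pc4: +16 =1008
r100=1100100 pc3: +8 =1016

Answer: 1016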